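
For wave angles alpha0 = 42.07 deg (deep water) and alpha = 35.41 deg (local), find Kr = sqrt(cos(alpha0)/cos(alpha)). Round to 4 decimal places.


Kr = sqrt(cos(alpha0) / cos(alpha))
cos(42.07) = 0.742327
cos(35.41) = 0.815027
Kr = sqrt(0.742327 / 0.815027)
Kr = sqrt(0.910801)
Kr = 0.9544

0.9544


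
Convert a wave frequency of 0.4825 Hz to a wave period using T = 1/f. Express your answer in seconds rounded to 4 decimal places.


T = 1 / f
T = 1 / 0.4825
T = 2.0725 s

2.0725


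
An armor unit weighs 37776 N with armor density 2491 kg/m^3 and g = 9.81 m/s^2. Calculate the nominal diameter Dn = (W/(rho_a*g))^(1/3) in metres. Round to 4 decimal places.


V = W / (rho_a * g)
V = 37776 / (2491 * 9.81)
V = 37776 / 24436.71
V = 1.545871 m^3
Dn = V^(1/3) = 1.545871^(1/3)
Dn = 1.1563 m

1.1563


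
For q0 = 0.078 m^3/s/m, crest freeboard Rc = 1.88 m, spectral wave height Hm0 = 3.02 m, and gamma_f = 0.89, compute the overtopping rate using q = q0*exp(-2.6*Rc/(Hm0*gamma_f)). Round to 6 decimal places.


q = q0 * exp(-2.6 * Rc / (Hm0 * gamma_f))
Exponent = -2.6 * 1.88 / (3.02 * 0.89)
= -2.6 * 1.88 / 2.6878
= -1.818588
exp(-1.818588) = 0.162255
q = 0.078 * 0.162255
q = 0.012656 m^3/s/m

0.012656


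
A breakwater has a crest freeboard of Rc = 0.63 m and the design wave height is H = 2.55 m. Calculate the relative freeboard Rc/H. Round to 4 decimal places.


Relative freeboard = Rc / H
= 0.63 / 2.55
= 0.2471

0.2471


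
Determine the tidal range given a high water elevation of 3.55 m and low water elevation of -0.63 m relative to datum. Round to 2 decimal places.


Tidal range = High water - Low water
Tidal range = 3.55 - (-0.63)
Tidal range = 4.18 m

4.18


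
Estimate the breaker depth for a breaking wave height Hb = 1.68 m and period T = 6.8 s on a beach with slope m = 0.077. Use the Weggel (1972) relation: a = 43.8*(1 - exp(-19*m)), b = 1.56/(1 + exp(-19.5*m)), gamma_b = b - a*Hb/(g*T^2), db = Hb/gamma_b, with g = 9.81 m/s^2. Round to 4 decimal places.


a = 43.8 * (1 - exp(-19 * m))
exp(-19 * 0.077) = exp(-1.4630) = 0.231541
a = 43.8 * (1 - 0.231541) = 33.658521
b = 1.56 / (1 + exp(-19.5 * m))
exp(-19.5 * 0.077) = exp(-1.5015) = 0.222796
b = 1.56 / (1 + 0.222796) = 1.275765
Hb / (g * T^2) = 1.68 / (9.81 * 6.8^2) = 1.68 / 453.6144 = 0.00370359
gamma_b = b - a * Hb/(g*T^2) = 1.275765 - 33.658521 * 0.00370359 = 1.151108
db = Hb / gamma_b = 1.68 / 1.151108
db = 1.4595 m

1.4595


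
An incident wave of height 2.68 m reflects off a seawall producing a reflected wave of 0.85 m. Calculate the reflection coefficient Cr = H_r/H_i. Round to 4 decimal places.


Cr = H_r / H_i
Cr = 0.85 / 2.68
Cr = 0.3172

0.3172


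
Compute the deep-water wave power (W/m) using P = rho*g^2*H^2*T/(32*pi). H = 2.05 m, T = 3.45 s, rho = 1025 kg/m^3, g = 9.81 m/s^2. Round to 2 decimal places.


P = rho * g^2 * H^2 * T / (32 * pi)
P = 1025 * 9.81^2 * 2.05^2 * 3.45 / (32 * pi)
P = 1025 * 96.2361 * 4.2025 * 3.45 / 100.53096
P = 14226.20 W/m

14226.20


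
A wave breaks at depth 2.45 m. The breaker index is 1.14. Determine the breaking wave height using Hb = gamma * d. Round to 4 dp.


Hb = gamma * d
Hb = 1.14 * 2.45
Hb = 2.7930 m

2.7930


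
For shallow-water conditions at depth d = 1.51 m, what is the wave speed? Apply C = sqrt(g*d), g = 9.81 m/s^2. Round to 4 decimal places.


Using the shallow-water approximation:
C = sqrt(g * d) = sqrt(9.81 * 1.51)
C = sqrt(14.8131)
C = 3.8488 m/s

3.8488


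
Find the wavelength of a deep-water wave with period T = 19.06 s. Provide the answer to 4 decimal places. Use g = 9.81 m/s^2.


L0 = g * T^2 / (2 * pi)
L0 = 9.81 * 19.06^2 / (2 * pi)
L0 = 9.81 * 363.2836 / 6.28319
L0 = 3563.8121 / 6.28319
L0 = 567.1983 m

567.1983


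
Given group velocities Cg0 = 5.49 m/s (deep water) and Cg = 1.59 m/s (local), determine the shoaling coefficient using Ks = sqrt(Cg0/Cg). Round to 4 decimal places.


Ks = sqrt(Cg0 / Cg)
Ks = sqrt(5.49 / 1.59)
Ks = sqrt(3.4528)
Ks = 1.8582

1.8582


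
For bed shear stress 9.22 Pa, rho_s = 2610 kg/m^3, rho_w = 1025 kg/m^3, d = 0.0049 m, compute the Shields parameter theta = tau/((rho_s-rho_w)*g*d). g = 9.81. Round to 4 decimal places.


theta = tau / ((rho_s - rho_w) * g * d)
rho_s - rho_w = 2610 - 1025 = 1585
Denominator = 1585 * 9.81 * 0.0049 = 76.189365
theta = 9.22 / 76.189365
theta = 0.1210

0.1210


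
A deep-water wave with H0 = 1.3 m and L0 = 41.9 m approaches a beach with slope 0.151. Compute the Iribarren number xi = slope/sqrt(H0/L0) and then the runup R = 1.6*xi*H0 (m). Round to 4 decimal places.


xi = slope / sqrt(H0/L0)
H0/L0 = 1.3/41.9 = 0.031026
sqrt(0.031026) = 0.176143
xi = 0.151 / 0.176143 = 0.857259
R = 1.6 * xi * H0 = 1.6 * 0.857259 * 1.3
R = 1.7831 m

1.7831


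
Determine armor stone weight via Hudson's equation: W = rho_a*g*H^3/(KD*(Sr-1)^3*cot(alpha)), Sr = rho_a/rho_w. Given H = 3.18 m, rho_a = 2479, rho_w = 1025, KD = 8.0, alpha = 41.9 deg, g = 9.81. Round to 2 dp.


Sr = rho_a / rho_w = 2479 / 1025 = 2.418537
(Sr - 1) = 1.418537
(Sr - 1)^3 = 2.854445
cot(41.9) = 1 / tan(41.9) = 1 / 0.897249 = 1.114518
Numerator = 2479 * 9.81 * 3.18^3 = 782036.2672
Denominator = 8.0 * 2.854445 * 1.114518 = 25.450644
W = 782036.2672 / 25.450644
W = 30727.56 N

30727.56


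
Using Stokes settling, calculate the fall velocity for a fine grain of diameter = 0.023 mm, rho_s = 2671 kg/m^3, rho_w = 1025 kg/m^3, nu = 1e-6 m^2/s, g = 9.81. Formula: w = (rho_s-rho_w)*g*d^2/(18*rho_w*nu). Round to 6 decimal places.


w = (rho_s - rho_w) * g * d^2 / (18 * rho_w * nu)
d = 0.023 mm = 0.000023 m
rho_s - rho_w = 2671 - 1025 = 1646
Numerator = 1646 * 9.81 * (0.000023)^2 = 0.000008541901
Denominator = 18 * 1025 * 1e-6 = 0.018450
w = 0.000463 m/s

0.000463


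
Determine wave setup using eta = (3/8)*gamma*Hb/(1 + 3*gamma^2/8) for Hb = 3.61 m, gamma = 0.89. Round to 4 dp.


eta = (3/8) * gamma * Hb / (1 + 3*gamma^2/8)
Numerator = (3/8) * 0.89 * 3.61 = 1.204838
Denominator = 1 + 3*0.89^2/8 = 1 + 0.297038 = 1.297038
eta = 1.204838 / 1.297038
eta = 0.9289 m

0.9289


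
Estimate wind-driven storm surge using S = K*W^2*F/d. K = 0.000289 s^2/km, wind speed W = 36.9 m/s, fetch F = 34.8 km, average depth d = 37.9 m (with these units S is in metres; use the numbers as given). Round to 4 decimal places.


S = K * W^2 * F / d
W^2 = 36.9^2 = 1361.61
S = 0.000289 * 1361.61 * 34.8 / 37.9
Numerator = 0.000289 * 1361.61 * 34.8 = 13.693984
S = 13.693984 / 37.9 = 0.3613 m

0.3613


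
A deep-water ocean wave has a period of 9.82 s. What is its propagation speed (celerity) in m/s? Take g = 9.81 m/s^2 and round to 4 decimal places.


We use the deep-water celerity formula:
C = g * T / (2 * pi)
C = 9.81 * 9.82 / (2 * 3.14159...)
C = 96.334200 / 6.283185
C = 15.3321 m/s

15.3321


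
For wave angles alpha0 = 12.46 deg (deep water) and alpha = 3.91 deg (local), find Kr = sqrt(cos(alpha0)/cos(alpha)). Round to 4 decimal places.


Kr = sqrt(cos(alpha0) / cos(alpha))
cos(12.46) = 0.976447
cos(3.91) = 0.997672
Kr = sqrt(0.976447 / 0.997672)
Kr = sqrt(0.978725)
Kr = 0.9893

0.9893


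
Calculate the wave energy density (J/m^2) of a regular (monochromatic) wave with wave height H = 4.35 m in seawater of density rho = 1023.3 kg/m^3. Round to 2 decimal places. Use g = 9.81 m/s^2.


E = (1/8) * rho * g * H^2
E = (1/8) * 1023.3 * 9.81 * 4.35^2
E = 0.125 * 1023.3 * 9.81 * 18.9225
E = 23744.36 J/m^2

23744.36


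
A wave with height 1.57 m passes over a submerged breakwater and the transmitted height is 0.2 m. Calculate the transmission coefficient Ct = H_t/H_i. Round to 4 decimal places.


Ct = H_t / H_i
Ct = 0.2 / 1.57
Ct = 0.1274

0.1274


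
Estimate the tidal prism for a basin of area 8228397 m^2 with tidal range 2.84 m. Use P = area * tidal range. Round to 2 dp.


Tidal prism = Area * Tidal range
P = 8228397 * 2.84
P = 23368647.48 m^3

23368647.48


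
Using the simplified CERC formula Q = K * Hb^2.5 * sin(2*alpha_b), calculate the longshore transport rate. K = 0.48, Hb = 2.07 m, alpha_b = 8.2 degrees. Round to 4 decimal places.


Q = K * Hb^2.5 * sin(2 * alpha_b)
Hb^2.5 = 2.07^2.5 = 6.164898
sin(2 * 8.2) = sin(16.4) = 0.282341
Q = 0.48 * 6.164898 * 0.282341
Q = 0.8355 m^3/s

0.8355


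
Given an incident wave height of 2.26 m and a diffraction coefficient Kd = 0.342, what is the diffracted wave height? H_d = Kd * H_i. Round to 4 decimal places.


H_d = Kd * H_i
H_d = 0.342 * 2.26
H_d = 0.7729 m

0.7729


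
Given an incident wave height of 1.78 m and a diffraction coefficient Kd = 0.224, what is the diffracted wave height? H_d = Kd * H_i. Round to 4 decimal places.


H_d = Kd * H_i
H_d = 0.224 * 1.78
H_d = 0.3987 m

0.3987


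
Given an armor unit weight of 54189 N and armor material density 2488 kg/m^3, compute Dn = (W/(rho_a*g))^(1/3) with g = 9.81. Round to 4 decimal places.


V = W / (rho_a * g)
V = 54189 / (2488 * 9.81)
V = 54189 / 24407.28
V = 2.220198 m^3
Dn = V^(1/3) = 2.220198^(1/3)
Dn = 1.3046 m

1.3046


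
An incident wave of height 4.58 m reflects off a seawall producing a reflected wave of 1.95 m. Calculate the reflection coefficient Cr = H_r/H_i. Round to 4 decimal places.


Cr = H_r / H_i
Cr = 1.95 / 4.58
Cr = 0.4258

0.4258


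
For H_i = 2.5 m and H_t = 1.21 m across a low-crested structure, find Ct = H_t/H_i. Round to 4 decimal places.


Ct = H_t / H_i
Ct = 1.21 / 2.5
Ct = 0.4840

0.4840


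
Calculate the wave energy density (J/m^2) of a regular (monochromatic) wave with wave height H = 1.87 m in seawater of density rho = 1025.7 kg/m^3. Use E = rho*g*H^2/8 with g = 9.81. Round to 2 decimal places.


E = (1/8) * rho * g * H^2
E = (1/8) * 1025.7 * 9.81 * 1.87^2
E = 0.125 * 1025.7 * 9.81 * 3.4969
E = 4398.28 J/m^2

4398.28


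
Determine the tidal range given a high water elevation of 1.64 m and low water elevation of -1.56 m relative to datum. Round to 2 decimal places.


Tidal range = High water - Low water
Tidal range = 1.64 - (-1.56)
Tidal range = 3.20 m

3.20


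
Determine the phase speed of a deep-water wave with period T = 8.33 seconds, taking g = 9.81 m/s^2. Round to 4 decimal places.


We use the deep-water celerity formula:
C = g * T / (2 * pi)
C = 9.81 * 8.33 / (2 * 3.14159...)
C = 81.717300 / 6.283185
C = 13.0057 m/s

13.0057


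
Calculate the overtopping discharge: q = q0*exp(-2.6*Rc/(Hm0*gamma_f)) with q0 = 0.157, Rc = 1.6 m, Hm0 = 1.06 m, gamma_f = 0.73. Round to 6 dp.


q = q0 * exp(-2.6 * Rc / (Hm0 * gamma_f))
Exponent = -2.6 * 1.6 / (1.06 * 0.73)
= -2.6 * 1.6 / 0.7738
= -5.376066
exp(-5.376066) = 0.004626
q = 0.157 * 0.004626
q = 0.000726 m^3/s/m

0.000726


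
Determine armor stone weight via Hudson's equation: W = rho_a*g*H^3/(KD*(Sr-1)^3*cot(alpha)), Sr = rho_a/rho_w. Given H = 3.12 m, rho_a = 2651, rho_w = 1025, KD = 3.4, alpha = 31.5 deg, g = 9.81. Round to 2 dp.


Sr = rho_a / rho_w = 2651 / 1025 = 2.586341
(Sr - 1) = 1.586341
(Sr - 1)^3 = 3.991995
cot(31.5) = 1 / tan(31.5) = 1 / 0.612801 = 1.631852
Numerator = 2651 * 9.81 * 3.12^3 = 789846.1711
Denominator = 3.4 * 3.991995 * 1.631852 = 22.148771
W = 789846.1711 / 22.148771
W = 35660.95 N

35660.95


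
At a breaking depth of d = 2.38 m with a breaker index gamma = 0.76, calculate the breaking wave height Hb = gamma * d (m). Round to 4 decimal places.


Hb = gamma * d
Hb = 0.76 * 2.38
Hb = 1.8088 m

1.8088


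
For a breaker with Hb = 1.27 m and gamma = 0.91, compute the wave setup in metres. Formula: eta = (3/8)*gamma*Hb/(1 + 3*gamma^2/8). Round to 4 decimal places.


eta = (3/8) * gamma * Hb / (1 + 3*gamma^2/8)
Numerator = (3/8) * 0.91 * 1.27 = 0.433387
Denominator = 1 + 3*0.91^2/8 = 1 + 0.310538 = 1.310538
eta = 0.433387 / 1.310538
eta = 0.3307 m

0.3307


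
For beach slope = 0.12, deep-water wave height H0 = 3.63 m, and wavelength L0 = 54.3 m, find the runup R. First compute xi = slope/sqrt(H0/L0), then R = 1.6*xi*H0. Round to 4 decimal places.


xi = slope / sqrt(H0/L0)
H0/L0 = 3.63/54.3 = 0.066851
sqrt(0.066851) = 0.258555
xi = 0.12 / 0.258555 = 0.464117
R = 1.6 * xi * H0 = 1.6 * 0.464117 * 3.63
R = 2.6956 m

2.6956


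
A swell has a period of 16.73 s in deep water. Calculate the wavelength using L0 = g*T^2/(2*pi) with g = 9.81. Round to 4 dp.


L0 = g * T^2 / (2 * pi)
L0 = 9.81 * 16.73^2 / (2 * pi)
L0 = 9.81 * 279.8929 / 6.28319
L0 = 2745.7493 / 6.28319
L0 = 436.9996 m

436.9996


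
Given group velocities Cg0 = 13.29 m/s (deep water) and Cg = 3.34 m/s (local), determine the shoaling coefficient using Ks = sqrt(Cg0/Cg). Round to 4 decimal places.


Ks = sqrt(Cg0 / Cg)
Ks = sqrt(13.29 / 3.34)
Ks = sqrt(3.9790)
Ks = 1.9948

1.9948


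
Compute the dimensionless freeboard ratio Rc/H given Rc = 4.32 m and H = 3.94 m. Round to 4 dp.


Relative freeboard = Rc / H
= 4.32 / 3.94
= 1.0964

1.0964


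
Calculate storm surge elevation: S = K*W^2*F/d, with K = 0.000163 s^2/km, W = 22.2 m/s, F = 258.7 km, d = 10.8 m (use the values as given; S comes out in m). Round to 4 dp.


S = K * W^2 * F / d
W^2 = 22.2^2 = 492.84
S = 0.000163 * 492.84 * 258.7 / 10.8
Numerator = 0.000163 * 492.84 * 258.7 = 20.782126
S = 20.782126 / 10.8 = 1.9243 m

1.9243


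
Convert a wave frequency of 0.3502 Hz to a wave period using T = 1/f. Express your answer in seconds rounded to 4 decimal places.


T = 1 / f
T = 1 / 0.3502
T = 2.8555 s

2.8555


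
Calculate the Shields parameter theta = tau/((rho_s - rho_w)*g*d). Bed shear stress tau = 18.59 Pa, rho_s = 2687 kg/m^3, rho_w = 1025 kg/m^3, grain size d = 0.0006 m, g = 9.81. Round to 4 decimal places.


theta = tau / ((rho_s - rho_w) * g * d)
rho_s - rho_w = 2687 - 1025 = 1662
Denominator = 1662 * 9.81 * 0.0006 = 9.782532
theta = 18.59 / 9.782532
theta = 1.9003

1.9003


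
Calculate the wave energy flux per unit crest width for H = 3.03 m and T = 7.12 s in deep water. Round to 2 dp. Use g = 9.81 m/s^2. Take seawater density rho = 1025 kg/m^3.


P = rho * g^2 * H^2 * T / (32 * pi)
P = 1025 * 9.81^2 * 3.03^2 * 7.12 / (32 * pi)
P = 1025 * 96.2361 * 9.1809 * 7.12 / 100.53096
P = 64139.75 W/m

64139.75


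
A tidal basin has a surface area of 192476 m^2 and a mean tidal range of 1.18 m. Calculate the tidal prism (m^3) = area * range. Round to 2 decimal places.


Tidal prism = Area * Tidal range
P = 192476 * 1.18
P = 227121.68 m^3

227121.68


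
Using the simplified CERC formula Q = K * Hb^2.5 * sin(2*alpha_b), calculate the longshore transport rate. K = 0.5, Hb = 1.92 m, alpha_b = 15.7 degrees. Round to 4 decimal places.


Q = K * Hb^2.5 * sin(2 * alpha_b)
Hb^2.5 = 1.92^2.5 = 5.108026
sin(2 * 15.7) = sin(31.4) = 0.521010
Q = 0.5 * 5.108026 * 0.521010
Q = 1.3307 m^3/s

1.3307


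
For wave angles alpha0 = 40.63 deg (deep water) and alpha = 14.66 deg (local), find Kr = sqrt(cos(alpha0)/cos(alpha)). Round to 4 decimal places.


Kr = sqrt(cos(alpha0) / cos(alpha))
cos(40.63) = 0.758930
cos(14.66) = 0.967445
Kr = sqrt(0.758930 / 0.967445)
Kr = sqrt(0.784469)
Kr = 0.8857

0.8857


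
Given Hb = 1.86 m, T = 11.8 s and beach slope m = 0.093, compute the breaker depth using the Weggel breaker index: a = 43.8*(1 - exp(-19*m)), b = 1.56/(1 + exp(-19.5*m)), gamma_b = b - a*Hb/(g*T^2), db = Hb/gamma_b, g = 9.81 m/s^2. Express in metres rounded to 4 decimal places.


a = 43.8 * (1 - exp(-19 * m))
exp(-19 * 0.093) = exp(-1.7670) = 0.170845
a = 43.8 * (1 - 0.170845) = 36.317000
b = 1.56 / (1 + exp(-19.5 * m))
exp(-19.5 * 0.093) = exp(-1.8135) = 0.163082
b = 1.56 / (1 + 0.163082) = 1.341264
Hb / (g * T^2) = 1.86 / (9.81 * 11.8^2) = 1.86 / 1365.9444 = 0.00136170
gamma_b = b - a * Hb/(g*T^2) = 1.341264 - 36.317000 * 0.00136170 = 1.291811
db = Hb / gamma_b = 1.86 / 1.291811
db = 1.4398 m

1.4398


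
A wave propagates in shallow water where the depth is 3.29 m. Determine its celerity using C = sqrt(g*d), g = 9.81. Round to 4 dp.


Using the shallow-water approximation:
C = sqrt(g * d) = sqrt(9.81 * 3.29)
C = sqrt(32.2749)
C = 5.6811 m/s

5.6811


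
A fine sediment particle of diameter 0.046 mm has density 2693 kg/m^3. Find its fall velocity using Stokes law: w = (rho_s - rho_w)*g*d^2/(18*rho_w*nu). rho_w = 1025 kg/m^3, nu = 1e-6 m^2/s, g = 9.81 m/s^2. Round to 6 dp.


w = (rho_s - rho_w) * g * d^2 / (18 * rho_w * nu)
d = 0.046 mm = 0.000046 m
rho_s - rho_w = 2693 - 1025 = 1668
Numerator = 1668 * 9.81 * (0.000046)^2 = 0.000034624277
Denominator = 18 * 1025 * 1e-6 = 0.018450
w = 0.001877 m/s

0.001877


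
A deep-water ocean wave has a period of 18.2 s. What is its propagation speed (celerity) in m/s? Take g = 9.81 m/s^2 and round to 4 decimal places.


We use the deep-water celerity formula:
C = g * T / (2 * pi)
C = 9.81 * 18.2 / (2 * 3.14159...)
C = 178.542000 / 6.283185
C = 28.4158 m/s

28.4158


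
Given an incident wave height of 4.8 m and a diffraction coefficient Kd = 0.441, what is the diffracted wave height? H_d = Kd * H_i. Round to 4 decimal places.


H_d = Kd * H_i
H_d = 0.441 * 4.8
H_d = 2.1168 m

2.1168


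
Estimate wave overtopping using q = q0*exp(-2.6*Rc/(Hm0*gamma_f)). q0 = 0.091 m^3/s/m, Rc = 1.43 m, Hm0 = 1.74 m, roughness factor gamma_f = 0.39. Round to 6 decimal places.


q = q0 * exp(-2.6 * Rc / (Hm0 * gamma_f))
Exponent = -2.6 * 1.43 / (1.74 * 0.39)
= -2.6 * 1.43 / 0.6786
= -5.478927
exp(-5.478927) = 0.004174
q = 0.091 * 0.004174
q = 0.000380 m^3/s/m

0.000380


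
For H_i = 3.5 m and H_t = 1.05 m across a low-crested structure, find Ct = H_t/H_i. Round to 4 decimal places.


Ct = H_t / H_i
Ct = 1.05 / 3.5
Ct = 0.3000

0.3000


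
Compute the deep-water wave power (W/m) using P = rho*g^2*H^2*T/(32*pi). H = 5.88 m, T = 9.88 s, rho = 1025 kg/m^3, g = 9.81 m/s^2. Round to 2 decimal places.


P = rho * g^2 * H^2 * T / (32 * pi)
P = 1025 * 9.81^2 * 5.88^2 * 9.88 / (32 * pi)
P = 1025 * 96.2361 * 34.5744 * 9.88 / 100.53096
P = 335176.55 W/m

335176.55


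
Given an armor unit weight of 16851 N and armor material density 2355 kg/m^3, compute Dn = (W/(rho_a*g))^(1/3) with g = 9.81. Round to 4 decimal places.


V = W / (rho_a * g)
V = 16851 / (2355 * 9.81)
V = 16851 / 23102.55
V = 0.729400 m^3
Dn = V^(1/3) = 0.729400^(1/3)
Dn = 0.9002 m

0.9002


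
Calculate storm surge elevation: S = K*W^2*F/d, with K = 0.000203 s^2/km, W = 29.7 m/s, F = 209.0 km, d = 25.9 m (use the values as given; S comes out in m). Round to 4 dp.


S = K * W^2 * F / d
W^2 = 29.7^2 = 882.09
S = 0.000203 * 882.09 * 209.0 / 25.9
Numerator = 0.000203 * 882.09 * 209.0 = 37.424432
S = 37.424432 / 25.9 = 1.4450 m

1.4450


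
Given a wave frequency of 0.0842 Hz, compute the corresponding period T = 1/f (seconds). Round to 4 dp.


T = 1 / f
T = 1 / 0.0842
T = 11.8765 s

11.8765


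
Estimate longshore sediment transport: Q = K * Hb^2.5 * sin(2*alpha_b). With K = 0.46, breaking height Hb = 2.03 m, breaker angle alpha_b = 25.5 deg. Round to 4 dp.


Q = K * Hb^2.5 * sin(2 * alpha_b)
Hb^2.5 = 2.03^2.5 = 5.871379
sin(2 * 25.5) = sin(51.0) = 0.777146
Q = 0.46 * 5.871379 * 0.777146
Q = 2.0989 m^3/s

2.0989


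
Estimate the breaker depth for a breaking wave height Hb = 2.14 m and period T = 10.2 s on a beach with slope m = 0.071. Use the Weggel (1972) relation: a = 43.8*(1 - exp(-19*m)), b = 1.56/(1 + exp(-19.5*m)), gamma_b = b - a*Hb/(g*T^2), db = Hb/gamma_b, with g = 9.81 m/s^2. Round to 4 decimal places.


a = 43.8 * (1 - exp(-19 * m))
exp(-19 * 0.071) = exp(-1.3490) = 0.259500
a = 43.8 * (1 - 0.259500) = 32.433916
b = 1.56 / (1 + exp(-19.5 * m))
exp(-19.5 * 0.071) = exp(-1.3845) = 0.250449
b = 1.56 / (1 + 0.250449) = 1.247552
Hb / (g * T^2) = 2.14 / (9.81 * 10.2^2) = 2.14 / 1020.6324 = 0.00209674
gamma_b = b - a * Hb/(g*T^2) = 1.247552 - 32.433916 * 0.00209674 = 1.179546
db = Hb / gamma_b = 2.14 / 1.179546
db = 1.8143 m

1.8143


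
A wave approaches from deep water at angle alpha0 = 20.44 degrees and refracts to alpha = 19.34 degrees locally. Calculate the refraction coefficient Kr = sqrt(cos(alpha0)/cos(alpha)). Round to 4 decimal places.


Kr = sqrt(cos(alpha0) / cos(alpha))
cos(20.44) = 0.937038
cos(19.34) = 0.943570
Kr = sqrt(0.937038 / 0.943570)
Kr = sqrt(0.993078)
Kr = 0.9965

0.9965


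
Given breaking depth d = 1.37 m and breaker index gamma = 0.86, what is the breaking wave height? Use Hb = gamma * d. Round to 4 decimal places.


Hb = gamma * d
Hb = 0.86 * 1.37
Hb = 1.1782 m

1.1782


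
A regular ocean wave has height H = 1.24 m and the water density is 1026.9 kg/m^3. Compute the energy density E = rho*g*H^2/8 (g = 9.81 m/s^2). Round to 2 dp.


E = (1/8) * rho * g * H^2
E = (1/8) * 1026.9 * 9.81 * 1.24^2
E = 0.125 * 1026.9 * 9.81 * 1.5376
E = 1936.20 J/m^2

1936.20


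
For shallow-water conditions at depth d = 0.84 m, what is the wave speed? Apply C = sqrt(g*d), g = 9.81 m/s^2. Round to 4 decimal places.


Using the shallow-water approximation:
C = sqrt(g * d) = sqrt(9.81 * 0.84)
C = sqrt(8.2404)
C = 2.8706 m/s

2.8706


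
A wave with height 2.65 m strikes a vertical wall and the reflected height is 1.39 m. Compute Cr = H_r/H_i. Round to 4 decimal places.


Cr = H_r / H_i
Cr = 1.39 / 2.65
Cr = 0.5245

0.5245


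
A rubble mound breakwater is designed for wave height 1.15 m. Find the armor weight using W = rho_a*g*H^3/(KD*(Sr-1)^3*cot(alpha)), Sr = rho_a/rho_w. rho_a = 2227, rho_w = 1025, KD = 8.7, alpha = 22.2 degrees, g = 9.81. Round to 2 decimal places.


Sr = rho_a / rho_w = 2227 / 1025 = 2.172683
(Sr - 1) = 1.172683
(Sr - 1)^3 = 1.612656
cot(22.2) = 1 / tan(22.2) = 1 / 0.408092 = 2.450425
Numerator = 2227 * 9.81 * 1.15^3 = 33226.3584
Denominator = 8.7 * 1.612656 * 2.450425 = 34.379734
W = 33226.3584 / 34.379734
W = 966.45 N

966.45


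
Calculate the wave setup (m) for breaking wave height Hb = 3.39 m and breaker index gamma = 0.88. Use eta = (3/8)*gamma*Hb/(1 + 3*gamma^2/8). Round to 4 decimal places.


eta = (3/8) * gamma * Hb / (1 + 3*gamma^2/8)
Numerator = (3/8) * 0.88 * 3.39 = 1.118700
Denominator = 1 + 3*0.88^2/8 = 1 + 0.290400 = 1.290400
eta = 1.118700 / 1.290400
eta = 0.8669 m

0.8669


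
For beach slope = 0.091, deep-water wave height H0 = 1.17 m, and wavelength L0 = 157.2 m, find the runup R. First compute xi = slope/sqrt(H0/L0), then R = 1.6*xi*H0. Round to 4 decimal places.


xi = slope / sqrt(H0/L0)
H0/L0 = 1.17/157.2 = 0.007443
sqrt(0.007443) = 0.086271
xi = 0.091 / 0.086271 = 1.054811
R = 1.6 * xi * H0 = 1.6 * 1.054811 * 1.17
R = 1.9746 m

1.9746


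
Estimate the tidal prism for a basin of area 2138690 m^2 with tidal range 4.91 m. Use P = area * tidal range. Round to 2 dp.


Tidal prism = Area * Tidal range
P = 2138690 * 4.91
P = 10500967.90 m^3

10500967.90


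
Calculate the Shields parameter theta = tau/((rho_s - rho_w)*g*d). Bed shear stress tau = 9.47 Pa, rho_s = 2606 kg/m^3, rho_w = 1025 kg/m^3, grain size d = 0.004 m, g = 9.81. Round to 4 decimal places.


theta = tau / ((rho_s - rho_w) * g * d)
rho_s - rho_w = 2606 - 1025 = 1581
Denominator = 1581 * 9.81 * 0.004 = 62.038440
theta = 9.47 / 62.038440
theta = 0.1526

0.1526


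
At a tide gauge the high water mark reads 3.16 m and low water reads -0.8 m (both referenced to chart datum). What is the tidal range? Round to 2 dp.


Tidal range = High water - Low water
Tidal range = 3.16 - (-0.8)
Tidal range = 3.96 m

3.96


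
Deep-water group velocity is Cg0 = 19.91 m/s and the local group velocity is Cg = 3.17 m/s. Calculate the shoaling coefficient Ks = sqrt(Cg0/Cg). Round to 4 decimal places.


Ks = sqrt(Cg0 / Cg)
Ks = sqrt(19.91 / 3.17)
Ks = sqrt(6.2808)
Ks = 2.5061

2.5061


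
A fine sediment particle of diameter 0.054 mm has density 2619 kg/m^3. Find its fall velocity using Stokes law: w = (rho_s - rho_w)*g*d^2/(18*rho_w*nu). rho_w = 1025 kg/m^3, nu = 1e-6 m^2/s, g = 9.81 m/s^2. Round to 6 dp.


w = (rho_s - rho_w) * g * d^2 / (18 * rho_w * nu)
d = 0.054 mm = 0.000054 m
rho_s - rho_w = 2619 - 1025 = 1594
Numerator = 1594 * 9.81 * (0.000054)^2 = 0.000045597900
Denominator = 18 * 1025 * 1e-6 = 0.018450
w = 0.002471 m/s

0.002471


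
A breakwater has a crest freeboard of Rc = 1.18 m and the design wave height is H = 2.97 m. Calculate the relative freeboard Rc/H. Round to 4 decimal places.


Relative freeboard = Rc / H
= 1.18 / 2.97
= 0.3973

0.3973


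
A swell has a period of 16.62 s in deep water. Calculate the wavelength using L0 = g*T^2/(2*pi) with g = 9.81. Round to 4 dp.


L0 = g * T^2 / (2 * pi)
L0 = 9.81 * 16.62^2 / (2 * pi)
L0 = 9.81 * 276.2244 / 6.28319
L0 = 2709.7614 / 6.28319
L0 = 431.2719 m

431.2719


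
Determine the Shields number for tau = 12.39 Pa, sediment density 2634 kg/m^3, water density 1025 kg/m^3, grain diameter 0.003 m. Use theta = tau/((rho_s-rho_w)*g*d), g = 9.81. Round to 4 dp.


theta = tau / ((rho_s - rho_w) * g * d)
rho_s - rho_w = 2634 - 1025 = 1609
Denominator = 1609 * 9.81 * 0.003 = 47.352870
theta = 12.39 / 47.352870
theta = 0.2617

0.2617


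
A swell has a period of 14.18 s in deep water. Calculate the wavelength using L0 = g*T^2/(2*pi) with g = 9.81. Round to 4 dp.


L0 = g * T^2 / (2 * pi)
L0 = 9.81 * 14.18^2 / (2 * pi)
L0 = 9.81 * 201.0724 / 6.28319
L0 = 1972.5202 / 6.28319
L0 = 313.9363 m

313.9363


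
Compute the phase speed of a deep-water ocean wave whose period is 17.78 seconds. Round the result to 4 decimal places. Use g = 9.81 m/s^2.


We use the deep-water celerity formula:
C = g * T / (2 * pi)
C = 9.81 * 17.78 / (2 * 3.14159...)
C = 174.421800 / 6.283185
C = 27.7601 m/s

27.7601


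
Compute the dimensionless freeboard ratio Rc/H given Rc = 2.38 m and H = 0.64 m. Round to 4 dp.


Relative freeboard = Rc / H
= 2.38 / 0.64
= 3.7188

3.7188


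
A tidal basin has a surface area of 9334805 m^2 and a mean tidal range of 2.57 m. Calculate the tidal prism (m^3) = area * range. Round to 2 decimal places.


Tidal prism = Area * Tidal range
P = 9334805 * 2.57
P = 23990448.85 m^3

23990448.85


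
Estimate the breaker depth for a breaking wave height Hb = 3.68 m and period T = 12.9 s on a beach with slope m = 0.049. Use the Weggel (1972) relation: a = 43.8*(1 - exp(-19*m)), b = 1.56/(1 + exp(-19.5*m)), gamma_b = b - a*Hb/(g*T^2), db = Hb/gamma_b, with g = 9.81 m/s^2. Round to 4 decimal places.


a = 43.8 * (1 - exp(-19 * m))
exp(-19 * 0.049) = exp(-0.9310) = 0.394159
a = 43.8 * (1 - 0.394159) = 26.535820
b = 1.56 / (1 + exp(-19.5 * m))
exp(-19.5 * 0.049) = exp(-0.9555) = 0.384620
b = 1.56 / (1 + 0.384620) = 1.126663
Hb / (g * T^2) = 3.68 / (9.81 * 12.9^2) = 3.68 / 1632.4821 = 0.00225424
gamma_b = b - a * Hb/(g*T^2) = 1.126663 - 26.535820 * 0.00225424 = 1.066845
db = Hb / gamma_b = 3.68 / 1.066845
db = 3.4494 m

3.4494


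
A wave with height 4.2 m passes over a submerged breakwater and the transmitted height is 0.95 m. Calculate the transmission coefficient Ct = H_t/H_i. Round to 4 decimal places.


Ct = H_t / H_i
Ct = 0.95 / 4.2
Ct = 0.2262

0.2262


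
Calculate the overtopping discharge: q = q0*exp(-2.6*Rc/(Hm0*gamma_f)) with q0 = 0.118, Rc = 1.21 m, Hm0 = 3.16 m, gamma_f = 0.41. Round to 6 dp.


q = q0 * exp(-2.6 * Rc / (Hm0 * gamma_f))
Exponent = -2.6 * 1.21 / (3.16 * 0.41)
= -2.6 * 1.21 / 1.2956
= -2.428219
exp(-2.428219) = 0.088194
q = 0.118 * 0.088194
q = 0.010407 m^3/s/m

0.010407


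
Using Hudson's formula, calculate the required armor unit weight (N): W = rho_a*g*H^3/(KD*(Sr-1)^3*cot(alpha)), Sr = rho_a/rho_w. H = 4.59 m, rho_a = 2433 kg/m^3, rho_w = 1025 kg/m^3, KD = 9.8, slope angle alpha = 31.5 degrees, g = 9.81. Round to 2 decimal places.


Sr = rho_a / rho_w = 2433 / 1025 = 2.373659
(Sr - 1) = 1.373659
(Sr - 1)^3 = 2.592008
cot(31.5) = 1 / tan(31.5) = 1 / 0.612801 = 1.631852
Numerator = 2433 * 9.81 * 4.59^3 = 2308071.0459
Denominator = 9.8 * 2.592008 * 1.631852 = 41.451775
W = 2308071.0459 / 41.451775
W = 55680.87 N

55680.87


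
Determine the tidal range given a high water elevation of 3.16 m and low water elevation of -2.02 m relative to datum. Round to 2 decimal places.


Tidal range = High water - Low water
Tidal range = 3.16 - (-2.02)
Tidal range = 5.18 m

5.18


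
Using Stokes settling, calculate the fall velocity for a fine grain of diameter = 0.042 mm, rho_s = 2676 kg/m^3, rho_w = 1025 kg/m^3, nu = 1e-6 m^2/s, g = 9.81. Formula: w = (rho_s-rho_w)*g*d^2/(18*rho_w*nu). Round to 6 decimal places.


w = (rho_s - rho_w) * g * d^2 / (18 * rho_w * nu)
d = 0.042 mm = 0.000042 m
rho_s - rho_w = 2676 - 1025 = 1651
Numerator = 1651 * 9.81 * (0.000042)^2 = 0.000028570291
Denominator = 18 * 1025 * 1e-6 = 0.018450
w = 0.001549 m/s

0.001549


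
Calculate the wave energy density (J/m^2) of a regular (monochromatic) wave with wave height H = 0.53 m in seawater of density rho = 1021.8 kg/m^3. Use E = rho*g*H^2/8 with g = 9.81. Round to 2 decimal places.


E = (1/8) * rho * g * H^2
E = (1/8) * 1021.8 * 9.81 * 0.53^2
E = 0.125 * 1021.8 * 9.81 * 0.2809
E = 351.96 J/m^2

351.96


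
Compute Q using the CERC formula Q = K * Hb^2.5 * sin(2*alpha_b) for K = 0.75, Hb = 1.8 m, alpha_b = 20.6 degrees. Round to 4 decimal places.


Q = K * Hb^2.5 * sin(2 * alpha_b)
Hb^2.5 = 1.8^2.5 = 4.346916
sin(2 * 20.6) = sin(41.2) = 0.658689
Q = 0.75 * 4.346916 * 0.658689
Q = 2.1475 m^3/s

2.1475


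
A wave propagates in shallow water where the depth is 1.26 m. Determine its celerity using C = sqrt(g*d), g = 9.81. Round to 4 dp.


Using the shallow-water approximation:
C = sqrt(g * d) = sqrt(9.81 * 1.26)
C = sqrt(12.3606)
C = 3.5158 m/s

3.5158


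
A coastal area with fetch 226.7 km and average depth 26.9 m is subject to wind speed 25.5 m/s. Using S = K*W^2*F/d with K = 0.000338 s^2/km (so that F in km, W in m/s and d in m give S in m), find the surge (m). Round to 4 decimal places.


S = K * W^2 * F / d
W^2 = 25.5^2 = 650.25
S = 0.000338 * 650.25 * 226.7 / 26.9
Numerator = 0.000338 * 650.25 * 226.7 = 49.825146
S = 49.825146 / 26.9 = 1.8522 m

1.8522


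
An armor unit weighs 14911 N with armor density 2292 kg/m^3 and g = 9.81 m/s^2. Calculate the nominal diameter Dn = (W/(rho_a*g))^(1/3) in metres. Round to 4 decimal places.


V = W / (rho_a * g)
V = 14911 / (2292 * 9.81)
V = 14911 / 22484.52
V = 0.663167 m^3
Dn = V^(1/3) = 0.663167^(1/3)
Dn = 0.8720 m

0.8720


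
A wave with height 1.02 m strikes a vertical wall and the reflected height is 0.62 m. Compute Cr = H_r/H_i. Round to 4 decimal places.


Cr = H_r / H_i
Cr = 0.62 / 1.02
Cr = 0.6078

0.6078


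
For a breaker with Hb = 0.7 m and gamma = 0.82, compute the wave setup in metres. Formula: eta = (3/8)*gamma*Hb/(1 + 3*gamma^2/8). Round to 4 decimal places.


eta = (3/8) * gamma * Hb / (1 + 3*gamma^2/8)
Numerator = (3/8) * 0.82 * 0.7 = 0.215250
Denominator = 1 + 3*0.82^2/8 = 1 + 0.252150 = 1.252150
eta = 0.215250 / 1.252150
eta = 0.1719 m

0.1719


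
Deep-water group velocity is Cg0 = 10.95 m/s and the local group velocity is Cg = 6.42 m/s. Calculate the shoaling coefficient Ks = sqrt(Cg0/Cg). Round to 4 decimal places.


Ks = sqrt(Cg0 / Cg)
Ks = sqrt(10.95 / 6.42)
Ks = sqrt(1.7056)
Ks = 1.3060

1.3060


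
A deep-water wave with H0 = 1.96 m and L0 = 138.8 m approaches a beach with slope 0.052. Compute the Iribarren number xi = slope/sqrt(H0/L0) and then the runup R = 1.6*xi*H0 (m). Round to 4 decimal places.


xi = slope / sqrt(H0/L0)
H0/L0 = 1.96/138.8 = 0.014121
sqrt(0.014121) = 0.118832
xi = 0.052 / 0.118832 = 0.437593
R = 1.6 * xi * H0 = 1.6 * 0.437593 * 1.96
R = 1.3723 m

1.3723


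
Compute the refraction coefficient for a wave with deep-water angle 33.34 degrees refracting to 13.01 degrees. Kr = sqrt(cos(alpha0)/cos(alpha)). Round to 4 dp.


Kr = sqrt(cos(alpha0) / cos(alpha))
cos(33.34) = 0.835424
cos(13.01) = 0.974331
Kr = sqrt(0.835424 / 0.974331)
Kr = sqrt(0.857434)
Kr = 0.9260

0.9260


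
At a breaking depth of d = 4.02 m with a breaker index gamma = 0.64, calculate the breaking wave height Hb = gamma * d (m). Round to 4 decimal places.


Hb = gamma * d
Hb = 0.64 * 4.02
Hb = 2.5728 m

2.5728


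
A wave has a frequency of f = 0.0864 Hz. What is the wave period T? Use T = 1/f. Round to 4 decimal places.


T = 1 / f
T = 1 / 0.0864
T = 11.5741 s

11.5741


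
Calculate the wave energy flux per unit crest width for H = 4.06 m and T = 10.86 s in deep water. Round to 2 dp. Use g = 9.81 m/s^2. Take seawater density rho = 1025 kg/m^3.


P = rho * g^2 * H^2 * T / (32 * pi)
P = 1025 * 9.81^2 * 4.06^2 * 10.86 / (32 * pi)
P = 1025 * 96.2361 * 16.4836 * 10.86 / 100.53096
P = 175648.29 W/m

175648.29


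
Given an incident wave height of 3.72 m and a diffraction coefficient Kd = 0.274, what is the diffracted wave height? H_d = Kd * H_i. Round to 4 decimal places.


H_d = Kd * H_i
H_d = 0.274 * 3.72
H_d = 1.0193 m

1.0193


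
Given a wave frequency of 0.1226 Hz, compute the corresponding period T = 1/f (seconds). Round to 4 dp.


T = 1 / f
T = 1 / 0.1226
T = 8.1566 s

8.1566


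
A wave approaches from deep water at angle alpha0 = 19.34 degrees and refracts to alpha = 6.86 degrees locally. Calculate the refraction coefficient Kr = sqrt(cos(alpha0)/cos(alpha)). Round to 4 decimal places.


Kr = sqrt(cos(alpha0) / cos(alpha))
cos(19.34) = 0.943570
cos(6.86) = 0.992841
Kr = sqrt(0.943570 / 0.992841)
Kr = sqrt(0.950374)
Kr = 0.9749

0.9749


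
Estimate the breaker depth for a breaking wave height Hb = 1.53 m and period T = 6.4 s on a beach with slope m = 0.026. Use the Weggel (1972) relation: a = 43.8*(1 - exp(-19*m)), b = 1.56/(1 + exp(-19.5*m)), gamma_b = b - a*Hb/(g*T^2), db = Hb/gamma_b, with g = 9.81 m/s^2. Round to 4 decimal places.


a = 43.8 * (1 - exp(-19 * m))
exp(-19 * 0.026) = exp(-0.4940) = 0.610181
a = 43.8 * (1 - 0.610181) = 17.074082
b = 1.56 / (1 + exp(-19.5 * m))
exp(-19.5 * 0.026) = exp(-0.5070) = 0.602300
b = 1.56 / (1 + 0.602300) = 0.973601
Hb / (g * T^2) = 1.53 / (9.81 * 6.4^2) = 1.53 / 401.8176 = 0.00380770
gamma_b = b - a * Hb/(g*T^2) = 0.973601 - 17.074082 * 0.00380770 = 0.908588
db = Hb / gamma_b = 1.53 / 0.908588
db = 1.6839 m

1.6839


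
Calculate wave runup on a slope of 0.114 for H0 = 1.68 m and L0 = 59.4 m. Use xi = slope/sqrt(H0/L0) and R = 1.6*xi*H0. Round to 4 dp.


xi = slope / sqrt(H0/L0)
H0/L0 = 1.68/59.4 = 0.028283
sqrt(0.028283) = 0.168175
xi = 0.114 / 0.168175 = 0.677865
R = 1.6 * xi * H0 = 1.6 * 0.677865 * 1.68
R = 1.8221 m

1.8221


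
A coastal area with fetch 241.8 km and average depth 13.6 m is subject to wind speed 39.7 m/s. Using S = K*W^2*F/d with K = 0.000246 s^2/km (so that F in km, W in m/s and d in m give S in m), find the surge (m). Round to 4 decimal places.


S = K * W^2 * F / d
W^2 = 39.7^2 = 1576.09
S = 0.000246 * 1576.09 * 241.8 / 13.6
Numerator = 0.000246 * 1576.09 * 241.8 = 93.750246
S = 93.750246 / 13.6 = 6.8934 m

6.8934


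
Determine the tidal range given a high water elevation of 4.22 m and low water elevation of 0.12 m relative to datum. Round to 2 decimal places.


Tidal range = High water - Low water
Tidal range = 4.22 - (0.12)
Tidal range = 4.10 m

4.10


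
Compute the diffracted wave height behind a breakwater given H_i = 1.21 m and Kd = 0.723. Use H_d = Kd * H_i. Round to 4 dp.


H_d = Kd * H_i
H_d = 0.723 * 1.21
H_d = 0.8748 m

0.8748


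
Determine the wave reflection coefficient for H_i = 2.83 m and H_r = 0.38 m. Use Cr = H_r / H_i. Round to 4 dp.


Cr = H_r / H_i
Cr = 0.38 / 2.83
Cr = 0.1343

0.1343


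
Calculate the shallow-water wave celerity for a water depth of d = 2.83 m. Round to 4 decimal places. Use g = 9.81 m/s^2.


Using the shallow-water approximation:
C = sqrt(g * d) = sqrt(9.81 * 2.83)
C = sqrt(27.7623)
C = 5.2690 m/s

5.2690


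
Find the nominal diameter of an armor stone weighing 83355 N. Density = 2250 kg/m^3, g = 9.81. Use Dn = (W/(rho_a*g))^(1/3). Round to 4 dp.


V = W / (rho_a * g)
V = 83355 / (2250 * 9.81)
V = 83355 / 22072.50
V = 3.776419 m^3
Dn = V^(1/3) = 3.776419^(1/3)
Dn = 1.5573 m

1.5573


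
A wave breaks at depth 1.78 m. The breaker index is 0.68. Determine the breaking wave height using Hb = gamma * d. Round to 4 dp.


Hb = gamma * d
Hb = 0.68 * 1.78
Hb = 1.2104 m

1.2104


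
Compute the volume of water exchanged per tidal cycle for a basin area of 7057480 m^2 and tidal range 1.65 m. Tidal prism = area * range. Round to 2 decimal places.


Tidal prism = Area * Tidal range
P = 7057480 * 1.65
P = 11644842.00 m^3

11644842.00


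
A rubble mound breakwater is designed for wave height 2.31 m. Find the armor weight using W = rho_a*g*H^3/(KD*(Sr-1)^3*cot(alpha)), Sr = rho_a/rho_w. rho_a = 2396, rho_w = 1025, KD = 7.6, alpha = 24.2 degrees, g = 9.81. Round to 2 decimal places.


Sr = rho_a / rho_w = 2396 / 1025 = 2.337561
(Sr - 1) = 1.337561
(Sr - 1)^3 = 2.392989
cot(24.2) = 1 / tan(24.2) = 1 / 0.449418 = 2.225101
Numerator = 2396 * 9.81 * 2.31^3 = 289728.8621
Denominator = 7.6 * 2.392989 * 2.225101 = 40.467285
W = 289728.8621 / 40.467285
W = 7159.58 N

7159.58


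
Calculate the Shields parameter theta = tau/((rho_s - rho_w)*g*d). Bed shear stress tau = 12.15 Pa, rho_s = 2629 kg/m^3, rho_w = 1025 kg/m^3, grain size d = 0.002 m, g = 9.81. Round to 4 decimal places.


theta = tau / ((rho_s - rho_w) * g * d)
rho_s - rho_w = 2629 - 1025 = 1604
Denominator = 1604 * 9.81 * 0.002 = 31.470480
theta = 12.15 / 31.470480
theta = 0.3861

0.3861


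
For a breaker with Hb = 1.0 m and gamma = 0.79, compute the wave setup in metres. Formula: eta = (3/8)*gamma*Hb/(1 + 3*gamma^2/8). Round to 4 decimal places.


eta = (3/8) * gamma * Hb / (1 + 3*gamma^2/8)
Numerator = (3/8) * 0.79 * 1.0 = 0.296250
Denominator = 1 + 3*0.79^2/8 = 1 + 0.234038 = 1.234038
eta = 0.296250 / 1.234038
eta = 0.2401 m

0.2401


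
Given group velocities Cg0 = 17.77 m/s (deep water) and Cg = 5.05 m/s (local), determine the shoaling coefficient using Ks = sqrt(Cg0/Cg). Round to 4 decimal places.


Ks = sqrt(Cg0 / Cg)
Ks = sqrt(17.77 / 5.05)
Ks = sqrt(3.5188)
Ks = 1.8758

1.8758


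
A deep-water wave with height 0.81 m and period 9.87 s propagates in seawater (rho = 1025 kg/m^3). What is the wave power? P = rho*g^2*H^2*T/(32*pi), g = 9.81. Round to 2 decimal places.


P = rho * g^2 * H^2 * T / (32 * pi)
P = 1025 * 9.81^2 * 0.81^2 * 9.87 / (32 * pi)
P = 1025 * 96.2361 * 0.6561 * 9.87 / 100.53096
P = 6354.03 W/m

6354.03


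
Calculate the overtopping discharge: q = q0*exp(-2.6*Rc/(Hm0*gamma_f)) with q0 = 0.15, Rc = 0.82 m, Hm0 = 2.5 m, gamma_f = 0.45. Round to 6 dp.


q = q0 * exp(-2.6 * Rc / (Hm0 * gamma_f))
Exponent = -2.6 * 0.82 / (2.5 * 0.45)
= -2.6 * 0.82 / 1.1250
= -1.895111
exp(-1.895111) = 0.150302
q = 0.15 * 0.150302
q = 0.022545 m^3/s/m

0.022545


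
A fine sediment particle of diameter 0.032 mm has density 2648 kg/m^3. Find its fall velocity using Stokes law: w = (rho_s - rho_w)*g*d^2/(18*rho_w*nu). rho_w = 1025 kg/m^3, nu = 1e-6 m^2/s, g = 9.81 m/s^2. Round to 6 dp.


w = (rho_s - rho_w) * g * d^2 / (18 * rho_w * nu)
d = 0.032 mm = 0.000032 m
rho_s - rho_w = 2648 - 1025 = 1623
Numerator = 1623 * 9.81 * (0.000032)^2 = 0.000016303749
Denominator = 18 * 1025 * 1e-6 = 0.018450
w = 0.000884 m/s

0.000884


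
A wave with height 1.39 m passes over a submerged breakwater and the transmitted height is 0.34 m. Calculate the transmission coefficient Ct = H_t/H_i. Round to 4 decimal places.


Ct = H_t / H_i
Ct = 0.34 / 1.39
Ct = 0.2446

0.2446


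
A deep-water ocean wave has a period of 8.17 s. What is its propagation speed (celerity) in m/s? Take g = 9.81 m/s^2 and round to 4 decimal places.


We use the deep-water celerity formula:
C = g * T / (2 * pi)
C = 9.81 * 8.17 / (2 * 3.14159...)
C = 80.147700 / 6.283185
C = 12.7559 m/s

12.7559


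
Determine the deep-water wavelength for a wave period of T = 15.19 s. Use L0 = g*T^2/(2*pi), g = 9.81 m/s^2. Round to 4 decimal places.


L0 = g * T^2 / (2 * pi)
L0 = 9.81 * 15.19^2 / (2 * pi)
L0 = 9.81 * 230.7361 / 6.28319
L0 = 2263.5211 / 6.28319
L0 = 360.2506 m

360.2506


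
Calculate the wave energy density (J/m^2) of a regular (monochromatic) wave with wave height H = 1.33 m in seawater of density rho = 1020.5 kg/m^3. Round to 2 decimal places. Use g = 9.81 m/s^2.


E = (1/8) * rho * g * H^2
E = (1/8) * 1020.5 * 9.81 * 1.33^2
E = 0.125 * 1020.5 * 9.81 * 1.7689
E = 2213.58 J/m^2

2213.58
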